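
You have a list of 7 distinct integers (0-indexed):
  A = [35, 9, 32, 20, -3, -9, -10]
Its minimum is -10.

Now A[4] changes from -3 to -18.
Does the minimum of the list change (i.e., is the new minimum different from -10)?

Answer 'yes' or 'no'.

Answer: yes

Derivation:
Old min = -10
Change: A[4] -3 -> -18
Changed element was NOT the min; min changes only if -18 < -10.
New min = -18; changed? yes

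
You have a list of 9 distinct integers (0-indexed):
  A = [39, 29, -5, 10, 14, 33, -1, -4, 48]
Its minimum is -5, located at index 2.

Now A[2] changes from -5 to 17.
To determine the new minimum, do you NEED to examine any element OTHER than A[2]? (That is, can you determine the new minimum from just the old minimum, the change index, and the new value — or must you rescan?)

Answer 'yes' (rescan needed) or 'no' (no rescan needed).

Answer: yes

Derivation:
Old min = -5 at index 2
Change at index 2: -5 -> 17
Index 2 WAS the min and new value 17 > old min -5. Must rescan other elements to find the new min.
Needs rescan: yes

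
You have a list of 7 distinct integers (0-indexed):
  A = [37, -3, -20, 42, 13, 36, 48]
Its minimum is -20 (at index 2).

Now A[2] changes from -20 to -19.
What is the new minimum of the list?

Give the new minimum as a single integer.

Old min = -20 (at index 2)
Change: A[2] -20 -> -19
Changed element WAS the min. Need to check: is -19 still <= all others?
  Min of remaining elements: -3
  New min = min(-19, -3) = -19

Answer: -19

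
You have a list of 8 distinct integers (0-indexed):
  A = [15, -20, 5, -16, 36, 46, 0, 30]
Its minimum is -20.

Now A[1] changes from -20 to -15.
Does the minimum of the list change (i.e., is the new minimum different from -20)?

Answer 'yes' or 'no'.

Answer: yes

Derivation:
Old min = -20
Change: A[1] -20 -> -15
Changed element was the min; new min must be rechecked.
New min = -16; changed? yes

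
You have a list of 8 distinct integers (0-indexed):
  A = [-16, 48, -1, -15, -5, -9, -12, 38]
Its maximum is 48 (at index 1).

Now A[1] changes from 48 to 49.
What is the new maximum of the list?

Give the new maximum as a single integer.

Answer: 49

Derivation:
Old max = 48 (at index 1)
Change: A[1] 48 -> 49
Changed element WAS the max -> may need rescan.
  Max of remaining elements: 38
  New max = max(49, 38) = 49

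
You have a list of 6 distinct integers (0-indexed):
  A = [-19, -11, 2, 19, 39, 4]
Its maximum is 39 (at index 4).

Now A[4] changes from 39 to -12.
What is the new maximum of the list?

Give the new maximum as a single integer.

Answer: 19

Derivation:
Old max = 39 (at index 4)
Change: A[4] 39 -> -12
Changed element WAS the max -> may need rescan.
  Max of remaining elements: 19
  New max = max(-12, 19) = 19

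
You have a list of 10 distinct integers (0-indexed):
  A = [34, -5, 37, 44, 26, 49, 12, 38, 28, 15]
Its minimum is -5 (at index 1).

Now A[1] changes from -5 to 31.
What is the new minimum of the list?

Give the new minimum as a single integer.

Answer: 12

Derivation:
Old min = -5 (at index 1)
Change: A[1] -5 -> 31
Changed element WAS the min. Need to check: is 31 still <= all others?
  Min of remaining elements: 12
  New min = min(31, 12) = 12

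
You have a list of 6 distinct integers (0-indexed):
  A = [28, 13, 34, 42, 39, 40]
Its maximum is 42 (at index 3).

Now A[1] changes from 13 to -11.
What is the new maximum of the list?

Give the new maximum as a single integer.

Answer: 42

Derivation:
Old max = 42 (at index 3)
Change: A[1] 13 -> -11
Changed element was NOT the old max.
  New max = max(old_max, new_val) = max(42, -11) = 42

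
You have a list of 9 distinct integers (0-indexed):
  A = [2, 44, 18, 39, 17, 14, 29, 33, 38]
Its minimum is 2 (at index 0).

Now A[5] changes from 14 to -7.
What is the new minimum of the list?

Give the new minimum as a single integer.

Answer: -7

Derivation:
Old min = 2 (at index 0)
Change: A[5] 14 -> -7
Changed element was NOT the old min.
  New min = min(old_min, new_val) = min(2, -7) = -7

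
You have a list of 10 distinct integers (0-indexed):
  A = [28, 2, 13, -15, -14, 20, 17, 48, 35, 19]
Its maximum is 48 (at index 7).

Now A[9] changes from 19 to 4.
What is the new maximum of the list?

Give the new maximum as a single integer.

Answer: 48

Derivation:
Old max = 48 (at index 7)
Change: A[9] 19 -> 4
Changed element was NOT the old max.
  New max = max(old_max, new_val) = max(48, 4) = 48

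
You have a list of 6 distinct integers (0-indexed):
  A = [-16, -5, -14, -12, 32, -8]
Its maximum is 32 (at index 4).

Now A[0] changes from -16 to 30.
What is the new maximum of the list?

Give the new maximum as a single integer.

Answer: 32

Derivation:
Old max = 32 (at index 4)
Change: A[0] -16 -> 30
Changed element was NOT the old max.
  New max = max(old_max, new_val) = max(32, 30) = 32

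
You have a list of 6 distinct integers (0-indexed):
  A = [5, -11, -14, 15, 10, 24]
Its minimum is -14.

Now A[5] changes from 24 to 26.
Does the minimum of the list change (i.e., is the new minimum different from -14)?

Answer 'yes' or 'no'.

Answer: no

Derivation:
Old min = -14
Change: A[5] 24 -> 26
Changed element was NOT the min; min changes only if 26 < -14.
New min = -14; changed? no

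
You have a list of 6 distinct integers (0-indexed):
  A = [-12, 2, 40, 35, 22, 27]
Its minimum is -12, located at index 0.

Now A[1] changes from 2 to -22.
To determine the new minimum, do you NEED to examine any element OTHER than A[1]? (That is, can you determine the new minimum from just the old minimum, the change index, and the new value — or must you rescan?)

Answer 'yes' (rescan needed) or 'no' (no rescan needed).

Answer: no

Derivation:
Old min = -12 at index 0
Change at index 1: 2 -> -22
Index 1 was NOT the min. New min = min(-12, -22). No rescan of other elements needed.
Needs rescan: no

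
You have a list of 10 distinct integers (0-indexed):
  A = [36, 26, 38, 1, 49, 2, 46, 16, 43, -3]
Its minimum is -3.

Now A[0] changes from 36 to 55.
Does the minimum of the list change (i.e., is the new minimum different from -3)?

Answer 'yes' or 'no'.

Old min = -3
Change: A[0] 36 -> 55
Changed element was NOT the min; min changes only if 55 < -3.
New min = -3; changed? no

Answer: no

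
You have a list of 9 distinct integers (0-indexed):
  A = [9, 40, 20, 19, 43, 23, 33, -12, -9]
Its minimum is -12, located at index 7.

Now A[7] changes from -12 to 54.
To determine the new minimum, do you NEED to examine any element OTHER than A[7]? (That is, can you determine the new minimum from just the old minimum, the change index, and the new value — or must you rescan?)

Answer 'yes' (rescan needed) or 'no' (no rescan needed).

Old min = -12 at index 7
Change at index 7: -12 -> 54
Index 7 WAS the min and new value 54 > old min -12. Must rescan other elements to find the new min.
Needs rescan: yes

Answer: yes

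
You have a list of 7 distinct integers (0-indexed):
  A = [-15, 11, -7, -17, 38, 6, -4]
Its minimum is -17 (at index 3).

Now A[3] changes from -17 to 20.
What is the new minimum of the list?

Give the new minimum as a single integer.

Old min = -17 (at index 3)
Change: A[3] -17 -> 20
Changed element WAS the min. Need to check: is 20 still <= all others?
  Min of remaining elements: -15
  New min = min(20, -15) = -15

Answer: -15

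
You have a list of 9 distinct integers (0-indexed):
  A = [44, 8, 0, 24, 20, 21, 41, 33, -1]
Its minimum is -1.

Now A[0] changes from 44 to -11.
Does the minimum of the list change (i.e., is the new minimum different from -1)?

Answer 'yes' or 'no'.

Answer: yes

Derivation:
Old min = -1
Change: A[0] 44 -> -11
Changed element was NOT the min; min changes only if -11 < -1.
New min = -11; changed? yes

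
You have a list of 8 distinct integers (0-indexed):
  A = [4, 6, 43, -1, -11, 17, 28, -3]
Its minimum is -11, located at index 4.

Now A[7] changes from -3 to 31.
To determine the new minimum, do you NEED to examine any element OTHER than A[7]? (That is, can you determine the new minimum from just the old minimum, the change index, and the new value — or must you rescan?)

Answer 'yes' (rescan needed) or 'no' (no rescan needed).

Old min = -11 at index 4
Change at index 7: -3 -> 31
Index 7 was NOT the min. New min = min(-11, 31). No rescan of other elements needed.
Needs rescan: no

Answer: no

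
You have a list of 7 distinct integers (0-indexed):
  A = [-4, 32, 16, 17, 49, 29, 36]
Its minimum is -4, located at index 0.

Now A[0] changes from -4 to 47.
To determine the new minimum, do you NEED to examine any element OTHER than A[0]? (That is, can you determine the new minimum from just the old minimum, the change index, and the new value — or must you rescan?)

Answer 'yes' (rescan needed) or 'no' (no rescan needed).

Old min = -4 at index 0
Change at index 0: -4 -> 47
Index 0 WAS the min and new value 47 > old min -4. Must rescan other elements to find the new min.
Needs rescan: yes

Answer: yes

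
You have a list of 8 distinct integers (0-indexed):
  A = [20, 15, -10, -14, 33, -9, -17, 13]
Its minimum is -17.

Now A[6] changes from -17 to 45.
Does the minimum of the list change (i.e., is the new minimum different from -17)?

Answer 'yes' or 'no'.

Answer: yes

Derivation:
Old min = -17
Change: A[6] -17 -> 45
Changed element was the min; new min must be rechecked.
New min = -14; changed? yes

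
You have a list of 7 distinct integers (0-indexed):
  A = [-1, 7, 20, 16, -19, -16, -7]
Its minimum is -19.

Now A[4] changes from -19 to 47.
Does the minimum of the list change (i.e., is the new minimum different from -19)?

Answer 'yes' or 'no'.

Old min = -19
Change: A[4] -19 -> 47
Changed element was the min; new min must be rechecked.
New min = -16; changed? yes

Answer: yes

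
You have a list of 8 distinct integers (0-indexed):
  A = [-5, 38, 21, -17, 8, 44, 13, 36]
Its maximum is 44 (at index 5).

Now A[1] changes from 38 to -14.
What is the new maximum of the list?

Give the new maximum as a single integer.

Answer: 44

Derivation:
Old max = 44 (at index 5)
Change: A[1] 38 -> -14
Changed element was NOT the old max.
  New max = max(old_max, new_val) = max(44, -14) = 44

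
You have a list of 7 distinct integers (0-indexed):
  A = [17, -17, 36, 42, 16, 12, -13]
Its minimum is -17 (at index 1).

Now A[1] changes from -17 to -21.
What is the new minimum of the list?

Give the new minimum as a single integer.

Answer: -21

Derivation:
Old min = -17 (at index 1)
Change: A[1] -17 -> -21
Changed element WAS the min. Need to check: is -21 still <= all others?
  Min of remaining elements: -13
  New min = min(-21, -13) = -21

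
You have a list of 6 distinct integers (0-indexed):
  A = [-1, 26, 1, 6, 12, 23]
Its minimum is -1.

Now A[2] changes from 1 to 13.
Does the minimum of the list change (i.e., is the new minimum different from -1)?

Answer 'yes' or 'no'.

Old min = -1
Change: A[2] 1 -> 13
Changed element was NOT the min; min changes only if 13 < -1.
New min = -1; changed? no

Answer: no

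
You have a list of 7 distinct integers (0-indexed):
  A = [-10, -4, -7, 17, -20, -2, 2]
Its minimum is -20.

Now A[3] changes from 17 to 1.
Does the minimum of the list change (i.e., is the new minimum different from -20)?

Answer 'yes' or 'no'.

Old min = -20
Change: A[3] 17 -> 1
Changed element was NOT the min; min changes only if 1 < -20.
New min = -20; changed? no

Answer: no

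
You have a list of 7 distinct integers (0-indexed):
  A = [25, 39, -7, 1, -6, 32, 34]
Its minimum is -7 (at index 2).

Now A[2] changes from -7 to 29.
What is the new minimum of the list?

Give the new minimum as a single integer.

Answer: -6

Derivation:
Old min = -7 (at index 2)
Change: A[2] -7 -> 29
Changed element WAS the min. Need to check: is 29 still <= all others?
  Min of remaining elements: -6
  New min = min(29, -6) = -6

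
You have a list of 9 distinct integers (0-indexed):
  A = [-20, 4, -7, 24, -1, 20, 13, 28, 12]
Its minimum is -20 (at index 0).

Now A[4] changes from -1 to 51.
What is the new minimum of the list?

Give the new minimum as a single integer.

Old min = -20 (at index 0)
Change: A[4] -1 -> 51
Changed element was NOT the old min.
  New min = min(old_min, new_val) = min(-20, 51) = -20

Answer: -20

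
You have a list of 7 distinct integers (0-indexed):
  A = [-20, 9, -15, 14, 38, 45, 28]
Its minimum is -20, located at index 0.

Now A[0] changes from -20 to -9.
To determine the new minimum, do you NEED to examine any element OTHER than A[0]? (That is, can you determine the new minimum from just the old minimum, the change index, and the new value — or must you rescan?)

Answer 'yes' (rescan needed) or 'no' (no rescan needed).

Answer: yes

Derivation:
Old min = -20 at index 0
Change at index 0: -20 -> -9
Index 0 WAS the min and new value -9 > old min -20. Must rescan other elements to find the new min.
Needs rescan: yes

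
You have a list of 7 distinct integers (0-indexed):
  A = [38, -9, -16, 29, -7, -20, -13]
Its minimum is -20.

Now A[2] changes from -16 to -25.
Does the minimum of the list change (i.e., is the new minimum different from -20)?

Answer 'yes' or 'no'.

Answer: yes

Derivation:
Old min = -20
Change: A[2] -16 -> -25
Changed element was NOT the min; min changes only if -25 < -20.
New min = -25; changed? yes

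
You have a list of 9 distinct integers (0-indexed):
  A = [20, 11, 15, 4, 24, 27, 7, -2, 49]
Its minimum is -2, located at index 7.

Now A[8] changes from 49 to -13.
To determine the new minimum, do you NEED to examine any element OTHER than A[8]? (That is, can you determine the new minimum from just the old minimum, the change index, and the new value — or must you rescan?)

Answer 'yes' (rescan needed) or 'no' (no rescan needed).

Old min = -2 at index 7
Change at index 8: 49 -> -13
Index 8 was NOT the min. New min = min(-2, -13). No rescan of other elements needed.
Needs rescan: no

Answer: no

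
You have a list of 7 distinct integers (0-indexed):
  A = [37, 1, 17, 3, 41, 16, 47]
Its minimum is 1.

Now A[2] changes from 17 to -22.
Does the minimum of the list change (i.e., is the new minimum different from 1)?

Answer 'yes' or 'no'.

Old min = 1
Change: A[2] 17 -> -22
Changed element was NOT the min; min changes only if -22 < 1.
New min = -22; changed? yes

Answer: yes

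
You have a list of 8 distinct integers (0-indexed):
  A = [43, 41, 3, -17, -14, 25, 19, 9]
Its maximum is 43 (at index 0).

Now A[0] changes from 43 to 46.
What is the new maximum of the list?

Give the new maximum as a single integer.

Old max = 43 (at index 0)
Change: A[0] 43 -> 46
Changed element WAS the max -> may need rescan.
  Max of remaining elements: 41
  New max = max(46, 41) = 46

Answer: 46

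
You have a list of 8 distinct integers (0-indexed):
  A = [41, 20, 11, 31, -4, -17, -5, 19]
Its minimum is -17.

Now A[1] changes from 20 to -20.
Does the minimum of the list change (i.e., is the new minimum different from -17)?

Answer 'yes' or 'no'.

Old min = -17
Change: A[1] 20 -> -20
Changed element was NOT the min; min changes only if -20 < -17.
New min = -20; changed? yes

Answer: yes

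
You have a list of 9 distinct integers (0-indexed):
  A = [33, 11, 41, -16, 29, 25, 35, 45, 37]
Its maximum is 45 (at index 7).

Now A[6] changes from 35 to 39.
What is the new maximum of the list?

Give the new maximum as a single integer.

Answer: 45

Derivation:
Old max = 45 (at index 7)
Change: A[6] 35 -> 39
Changed element was NOT the old max.
  New max = max(old_max, new_val) = max(45, 39) = 45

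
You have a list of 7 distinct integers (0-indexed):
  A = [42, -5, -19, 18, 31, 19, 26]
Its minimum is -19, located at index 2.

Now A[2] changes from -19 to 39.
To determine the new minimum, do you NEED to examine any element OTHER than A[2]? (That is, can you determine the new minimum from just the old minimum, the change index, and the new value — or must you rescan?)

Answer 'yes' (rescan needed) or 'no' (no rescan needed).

Answer: yes

Derivation:
Old min = -19 at index 2
Change at index 2: -19 -> 39
Index 2 WAS the min and new value 39 > old min -19. Must rescan other elements to find the new min.
Needs rescan: yes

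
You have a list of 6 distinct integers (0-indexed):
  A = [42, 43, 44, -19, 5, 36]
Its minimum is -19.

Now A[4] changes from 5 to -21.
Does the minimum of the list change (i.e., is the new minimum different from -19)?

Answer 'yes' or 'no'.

Old min = -19
Change: A[4] 5 -> -21
Changed element was NOT the min; min changes only if -21 < -19.
New min = -21; changed? yes

Answer: yes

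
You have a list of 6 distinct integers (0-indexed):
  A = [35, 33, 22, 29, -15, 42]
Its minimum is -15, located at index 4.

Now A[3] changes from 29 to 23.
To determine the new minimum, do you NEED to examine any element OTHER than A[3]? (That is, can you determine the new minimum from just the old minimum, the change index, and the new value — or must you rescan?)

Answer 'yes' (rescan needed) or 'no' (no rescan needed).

Old min = -15 at index 4
Change at index 3: 29 -> 23
Index 3 was NOT the min. New min = min(-15, 23). No rescan of other elements needed.
Needs rescan: no

Answer: no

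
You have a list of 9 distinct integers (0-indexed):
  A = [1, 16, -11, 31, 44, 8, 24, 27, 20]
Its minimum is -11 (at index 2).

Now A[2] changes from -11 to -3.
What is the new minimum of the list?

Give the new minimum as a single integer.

Answer: -3

Derivation:
Old min = -11 (at index 2)
Change: A[2] -11 -> -3
Changed element WAS the min. Need to check: is -3 still <= all others?
  Min of remaining elements: 1
  New min = min(-3, 1) = -3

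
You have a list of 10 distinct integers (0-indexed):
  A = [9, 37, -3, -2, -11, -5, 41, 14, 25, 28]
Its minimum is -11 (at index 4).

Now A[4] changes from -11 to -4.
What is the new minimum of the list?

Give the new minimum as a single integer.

Answer: -5

Derivation:
Old min = -11 (at index 4)
Change: A[4] -11 -> -4
Changed element WAS the min. Need to check: is -4 still <= all others?
  Min of remaining elements: -5
  New min = min(-4, -5) = -5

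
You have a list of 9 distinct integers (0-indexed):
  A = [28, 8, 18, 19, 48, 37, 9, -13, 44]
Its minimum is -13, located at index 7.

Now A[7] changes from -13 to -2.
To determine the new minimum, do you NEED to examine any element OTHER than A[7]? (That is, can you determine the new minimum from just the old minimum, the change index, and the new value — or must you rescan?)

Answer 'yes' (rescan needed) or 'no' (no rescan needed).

Old min = -13 at index 7
Change at index 7: -13 -> -2
Index 7 WAS the min and new value -2 > old min -13. Must rescan other elements to find the new min.
Needs rescan: yes

Answer: yes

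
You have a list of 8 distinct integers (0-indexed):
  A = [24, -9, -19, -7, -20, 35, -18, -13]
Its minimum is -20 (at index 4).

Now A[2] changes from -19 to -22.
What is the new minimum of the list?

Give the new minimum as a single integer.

Answer: -22

Derivation:
Old min = -20 (at index 4)
Change: A[2] -19 -> -22
Changed element was NOT the old min.
  New min = min(old_min, new_val) = min(-20, -22) = -22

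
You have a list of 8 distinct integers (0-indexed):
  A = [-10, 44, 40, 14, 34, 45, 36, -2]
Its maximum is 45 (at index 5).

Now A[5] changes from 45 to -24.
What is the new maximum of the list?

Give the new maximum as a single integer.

Answer: 44

Derivation:
Old max = 45 (at index 5)
Change: A[5] 45 -> -24
Changed element WAS the max -> may need rescan.
  Max of remaining elements: 44
  New max = max(-24, 44) = 44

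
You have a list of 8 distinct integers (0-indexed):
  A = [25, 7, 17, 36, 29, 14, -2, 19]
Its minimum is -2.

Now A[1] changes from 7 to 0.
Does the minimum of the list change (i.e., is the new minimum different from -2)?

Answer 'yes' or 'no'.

Answer: no

Derivation:
Old min = -2
Change: A[1] 7 -> 0
Changed element was NOT the min; min changes only if 0 < -2.
New min = -2; changed? no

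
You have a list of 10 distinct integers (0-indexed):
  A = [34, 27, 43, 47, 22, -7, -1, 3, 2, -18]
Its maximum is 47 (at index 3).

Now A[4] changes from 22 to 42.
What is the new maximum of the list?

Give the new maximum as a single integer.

Answer: 47

Derivation:
Old max = 47 (at index 3)
Change: A[4] 22 -> 42
Changed element was NOT the old max.
  New max = max(old_max, new_val) = max(47, 42) = 47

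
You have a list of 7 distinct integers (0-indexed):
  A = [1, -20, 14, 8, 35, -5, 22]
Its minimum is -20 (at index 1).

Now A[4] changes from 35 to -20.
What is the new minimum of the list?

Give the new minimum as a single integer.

Answer: -20

Derivation:
Old min = -20 (at index 1)
Change: A[4] 35 -> -20
Changed element was NOT the old min.
  New min = min(old_min, new_val) = min(-20, -20) = -20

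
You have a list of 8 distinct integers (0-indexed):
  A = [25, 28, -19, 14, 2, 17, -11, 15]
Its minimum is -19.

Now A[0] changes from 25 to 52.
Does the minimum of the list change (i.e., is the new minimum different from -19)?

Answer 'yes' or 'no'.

Old min = -19
Change: A[0] 25 -> 52
Changed element was NOT the min; min changes only if 52 < -19.
New min = -19; changed? no

Answer: no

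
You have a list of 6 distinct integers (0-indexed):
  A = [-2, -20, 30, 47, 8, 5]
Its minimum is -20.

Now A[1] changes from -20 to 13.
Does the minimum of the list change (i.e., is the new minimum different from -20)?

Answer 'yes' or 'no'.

Answer: yes

Derivation:
Old min = -20
Change: A[1] -20 -> 13
Changed element was the min; new min must be rechecked.
New min = -2; changed? yes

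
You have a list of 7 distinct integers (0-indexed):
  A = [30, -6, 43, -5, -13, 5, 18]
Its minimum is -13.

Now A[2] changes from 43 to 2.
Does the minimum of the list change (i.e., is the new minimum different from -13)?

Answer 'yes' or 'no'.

Old min = -13
Change: A[2] 43 -> 2
Changed element was NOT the min; min changes only if 2 < -13.
New min = -13; changed? no

Answer: no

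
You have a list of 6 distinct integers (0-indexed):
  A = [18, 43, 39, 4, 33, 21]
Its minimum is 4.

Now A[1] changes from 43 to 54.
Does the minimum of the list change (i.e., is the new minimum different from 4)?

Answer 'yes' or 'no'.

Answer: no

Derivation:
Old min = 4
Change: A[1] 43 -> 54
Changed element was NOT the min; min changes only if 54 < 4.
New min = 4; changed? no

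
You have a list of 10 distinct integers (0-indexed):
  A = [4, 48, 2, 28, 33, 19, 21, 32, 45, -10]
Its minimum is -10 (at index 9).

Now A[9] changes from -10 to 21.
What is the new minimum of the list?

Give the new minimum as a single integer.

Answer: 2

Derivation:
Old min = -10 (at index 9)
Change: A[9] -10 -> 21
Changed element WAS the min. Need to check: is 21 still <= all others?
  Min of remaining elements: 2
  New min = min(21, 2) = 2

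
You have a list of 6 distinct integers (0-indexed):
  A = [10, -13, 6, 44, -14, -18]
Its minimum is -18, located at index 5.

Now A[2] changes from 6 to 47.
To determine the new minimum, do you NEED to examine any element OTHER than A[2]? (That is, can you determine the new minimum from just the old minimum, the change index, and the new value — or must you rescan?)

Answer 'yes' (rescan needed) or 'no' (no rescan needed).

Old min = -18 at index 5
Change at index 2: 6 -> 47
Index 2 was NOT the min. New min = min(-18, 47). No rescan of other elements needed.
Needs rescan: no

Answer: no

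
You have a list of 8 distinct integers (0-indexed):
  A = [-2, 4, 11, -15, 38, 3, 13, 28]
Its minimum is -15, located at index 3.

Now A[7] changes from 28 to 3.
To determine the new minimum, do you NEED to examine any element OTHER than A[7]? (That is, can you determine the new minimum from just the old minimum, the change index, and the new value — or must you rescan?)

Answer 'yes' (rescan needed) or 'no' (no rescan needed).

Answer: no

Derivation:
Old min = -15 at index 3
Change at index 7: 28 -> 3
Index 7 was NOT the min. New min = min(-15, 3). No rescan of other elements needed.
Needs rescan: no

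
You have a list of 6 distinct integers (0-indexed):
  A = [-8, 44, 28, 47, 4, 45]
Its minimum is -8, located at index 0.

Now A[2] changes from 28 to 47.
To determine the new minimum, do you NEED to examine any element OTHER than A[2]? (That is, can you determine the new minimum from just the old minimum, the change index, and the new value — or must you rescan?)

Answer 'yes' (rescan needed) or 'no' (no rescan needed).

Answer: no

Derivation:
Old min = -8 at index 0
Change at index 2: 28 -> 47
Index 2 was NOT the min. New min = min(-8, 47). No rescan of other elements needed.
Needs rescan: no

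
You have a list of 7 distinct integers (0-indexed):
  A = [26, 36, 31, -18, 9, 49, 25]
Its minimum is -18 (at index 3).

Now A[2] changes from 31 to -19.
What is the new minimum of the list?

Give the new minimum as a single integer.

Old min = -18 (at index 3)
Change: A[2] 31 -> -19
Changed element was NOT the old min.
  New min = min(old_min, new_val) = min(-18, -19) = -19

Answer: -19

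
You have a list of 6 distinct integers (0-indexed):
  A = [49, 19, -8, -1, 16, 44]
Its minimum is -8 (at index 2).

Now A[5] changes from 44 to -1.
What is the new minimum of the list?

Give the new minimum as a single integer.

Old min = -8 (at index 2)
Change: A[5] 44 -> -1
Changed element was NOT the old min.
  New min = min(old_min, new_val) = min(-8, -1) = -8

Answer: -8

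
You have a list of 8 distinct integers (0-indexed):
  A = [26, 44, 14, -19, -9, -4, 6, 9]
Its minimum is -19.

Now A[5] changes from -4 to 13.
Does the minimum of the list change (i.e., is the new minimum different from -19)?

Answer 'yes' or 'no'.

Answer: no

Derivation:
Old min = -19
Change: A[5] -4 -> 13
Changed element was NOT the min; min changes only if 13 < -19.
New min = -19; changed? no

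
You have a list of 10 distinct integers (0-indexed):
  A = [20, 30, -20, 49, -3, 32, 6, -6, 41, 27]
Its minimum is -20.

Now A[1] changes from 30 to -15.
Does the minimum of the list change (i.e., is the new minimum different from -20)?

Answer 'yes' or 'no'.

Answer: no

Derivation:
Old min = -20
Change: A[1] 30 -> -15
Changed element was NOT the min; min changes only if -15 < -20.
New min = -20; changed? no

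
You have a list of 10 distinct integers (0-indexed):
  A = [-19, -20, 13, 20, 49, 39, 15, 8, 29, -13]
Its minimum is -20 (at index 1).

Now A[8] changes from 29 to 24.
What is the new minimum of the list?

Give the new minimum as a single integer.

Answer: -20

Derivation:
Old min = -20 (at index 1)
Change: A[8] 29 -> 24
Changed element was NOT the old min.
  New min = min(old_min, new_val) = min(-20, 24) = -20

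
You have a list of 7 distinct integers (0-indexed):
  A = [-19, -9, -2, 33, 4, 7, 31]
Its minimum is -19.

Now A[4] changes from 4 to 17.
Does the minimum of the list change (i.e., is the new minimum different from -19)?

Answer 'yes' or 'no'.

Answer: no

Derivation:
Old min = -19
Change: A[4] 4 -> 17
Changed element was NOT the min; min changes only if 17 < -19.
New min = -19; changed? no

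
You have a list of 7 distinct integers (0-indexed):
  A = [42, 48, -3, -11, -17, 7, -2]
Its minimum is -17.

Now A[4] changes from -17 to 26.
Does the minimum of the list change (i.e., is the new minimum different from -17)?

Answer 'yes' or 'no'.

Old min = -17
Change: A[4] -17 -> 26
Changed element was the min; new min must be rechecked.
New min = -11; changed? yes

Answer: yes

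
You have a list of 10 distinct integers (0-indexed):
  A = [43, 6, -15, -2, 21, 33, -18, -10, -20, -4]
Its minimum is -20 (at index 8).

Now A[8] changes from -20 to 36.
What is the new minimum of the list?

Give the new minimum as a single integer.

Answer: -18

Derivation:
Old min = -20 (at index 8)
Change: A[8] -20 -> 36
Changed element WAS the min. Need to check: is 36 still <= all others?
  Min of remaining elements: -18
  New min = min(36, -18) = -18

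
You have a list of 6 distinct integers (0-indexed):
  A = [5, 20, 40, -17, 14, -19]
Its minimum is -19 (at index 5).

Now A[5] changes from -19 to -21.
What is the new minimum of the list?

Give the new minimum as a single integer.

Old min = -19 (at index 5)
Change: A[5] -19 -> -21
Changed element WAS the min. Need to check: is -21 still <= all others?
  Min of remaining elements: -17
  New min = min(-21, -17) = -21

Answer: -21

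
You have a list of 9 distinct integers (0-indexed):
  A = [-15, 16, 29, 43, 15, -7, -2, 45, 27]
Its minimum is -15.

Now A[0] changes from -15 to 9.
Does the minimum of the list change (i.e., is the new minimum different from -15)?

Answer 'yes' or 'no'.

Answer: yes

Derivation:
Old min = -15
Change: A[0] -15 -> 9
Changed element was the min; new min must be rechecked.
New min = -7; changed? yes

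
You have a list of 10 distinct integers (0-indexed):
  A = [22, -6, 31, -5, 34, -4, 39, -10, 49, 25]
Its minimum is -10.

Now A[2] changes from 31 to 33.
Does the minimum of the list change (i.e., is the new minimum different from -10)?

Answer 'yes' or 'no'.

Old min = -10
Change: A[2] 31 -> 33
Changed element was NOT the min; min changes only if 33 < -10.
New min = -10; changed? no

Answer: no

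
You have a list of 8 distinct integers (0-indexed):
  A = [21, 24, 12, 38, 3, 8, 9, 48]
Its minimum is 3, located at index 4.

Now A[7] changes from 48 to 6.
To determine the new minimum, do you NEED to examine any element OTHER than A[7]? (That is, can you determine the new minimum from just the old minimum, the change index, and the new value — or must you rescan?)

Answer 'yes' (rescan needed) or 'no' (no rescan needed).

Old min = 3 at index 4
Change at index 7: 48 -> 6
Index 7 was NOT the min. New min = min(3, 6). No rescan of other elements needed.
Needs rescan: no

Answer: no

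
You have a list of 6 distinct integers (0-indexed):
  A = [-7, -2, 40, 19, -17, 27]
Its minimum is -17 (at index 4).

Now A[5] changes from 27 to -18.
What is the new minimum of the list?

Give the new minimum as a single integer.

Old min = -17 (at index 4)
Change: A[5] 27 -> -18
Changed element was NOT the old min.
  New min = min(old_min, new_val) = min(-17, -18) = -18

Answer: -18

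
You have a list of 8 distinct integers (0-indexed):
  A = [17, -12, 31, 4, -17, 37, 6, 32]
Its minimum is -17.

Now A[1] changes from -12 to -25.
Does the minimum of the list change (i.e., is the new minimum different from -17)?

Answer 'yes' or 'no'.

Answer: yes

Derivation:
Old min = -17
Change: A[1] -12 -> -25
Changed element was NOT the min; min changes only if -25 < -17.
New min = -25; changed? yes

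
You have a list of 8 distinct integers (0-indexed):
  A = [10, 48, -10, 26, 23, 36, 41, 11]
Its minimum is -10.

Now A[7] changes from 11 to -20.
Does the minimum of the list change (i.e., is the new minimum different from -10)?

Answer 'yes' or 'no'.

Old min = -10
Change: A[7] 11 -> -20
Changed element was NOT the min; min changes only if -20 < -10.
New min = -20; changed? yes

Answer: yes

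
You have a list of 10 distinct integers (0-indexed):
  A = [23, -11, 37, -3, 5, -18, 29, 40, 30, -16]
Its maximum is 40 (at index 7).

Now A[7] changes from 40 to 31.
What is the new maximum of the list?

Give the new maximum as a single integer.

Old max = 40 (at index 7)
Change: A[7] 40 -> 31
Changed element WAS the max -> may need rescan.
  Max of remaining elements: 37
  New max = max(31, 37) = 37

Answer: 37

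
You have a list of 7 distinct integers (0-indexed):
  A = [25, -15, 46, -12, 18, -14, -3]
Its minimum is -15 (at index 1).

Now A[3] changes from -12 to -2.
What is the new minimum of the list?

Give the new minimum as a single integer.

Answer: -15

Derivation:
Old min = -15 (at index 1)
Change: A[3] -12 -> -2
Changed element was NOT the old min.
  New min = min(old_min, new_val) = min(-15, -2) = -15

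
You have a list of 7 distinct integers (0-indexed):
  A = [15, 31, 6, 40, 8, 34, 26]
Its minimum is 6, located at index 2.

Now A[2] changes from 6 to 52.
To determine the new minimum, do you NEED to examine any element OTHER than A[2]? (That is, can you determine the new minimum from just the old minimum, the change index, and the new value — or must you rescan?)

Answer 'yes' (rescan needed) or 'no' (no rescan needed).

Answer: yes

Derivation:
Old min = 6 at index 2
Change at index 2: 6 -> 52
Index 2 WAS the min and new value 52 > old min 6. Must rescan other elements to find the new min.
Needs rescan: yes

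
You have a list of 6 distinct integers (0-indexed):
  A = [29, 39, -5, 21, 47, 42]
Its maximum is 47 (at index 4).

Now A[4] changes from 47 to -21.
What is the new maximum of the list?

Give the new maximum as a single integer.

Answer: 42

Derivation:
Old max = 47 (at index 4)
Change: A[4] 47 -> -21
Changed element WAS the max -> may need rescan.
  Max of remaining elements: 42
  New max = max(-21, 42) = 42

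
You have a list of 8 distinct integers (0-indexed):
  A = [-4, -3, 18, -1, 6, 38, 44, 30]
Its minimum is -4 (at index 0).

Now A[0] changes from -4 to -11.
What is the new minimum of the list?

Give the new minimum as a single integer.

Old min = -4 (at index 0)
Change: A[0] -4 -> -11
Changed element WAS the min. Need to check: is -11 still <= all others?
  Min of remaining elements: -3
  New min = min(-11, -3) = -11

Answer: -11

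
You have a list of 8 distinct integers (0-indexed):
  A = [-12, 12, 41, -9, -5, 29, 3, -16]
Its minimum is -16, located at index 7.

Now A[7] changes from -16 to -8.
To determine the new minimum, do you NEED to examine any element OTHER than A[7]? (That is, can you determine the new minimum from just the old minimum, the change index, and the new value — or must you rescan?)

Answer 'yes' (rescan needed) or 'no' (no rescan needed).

Answer: yes

Derivation:
Old min = -16 at index 7
Change at index 7: -16 -> -8
Index 7 WAS the min and new value -8 > old min -16. Must rescan other elements to find the new min.
Needs rescan: yes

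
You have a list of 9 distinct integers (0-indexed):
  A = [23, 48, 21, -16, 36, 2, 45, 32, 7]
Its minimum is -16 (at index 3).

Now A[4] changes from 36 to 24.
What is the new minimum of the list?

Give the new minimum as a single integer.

Answer: -16

Derivation:
Old min = -16 (at index 3)
Change: A[4] 36 -> 24
Changed element was NOT the old min.
  New min = min(old_min, new_val) = min(-16, 24) = -16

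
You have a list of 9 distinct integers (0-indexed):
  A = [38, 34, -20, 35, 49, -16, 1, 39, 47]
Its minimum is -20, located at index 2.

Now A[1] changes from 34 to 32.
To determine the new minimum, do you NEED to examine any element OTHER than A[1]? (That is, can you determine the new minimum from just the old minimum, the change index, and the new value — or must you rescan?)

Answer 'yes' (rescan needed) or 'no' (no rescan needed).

Old min = -20 at index 2
Change at index 1: 34 -> 32
Index 1 was NOT the min. New min = min(-20, 32). No rescan of other elements needed.
Needs rescan: no

Answer: no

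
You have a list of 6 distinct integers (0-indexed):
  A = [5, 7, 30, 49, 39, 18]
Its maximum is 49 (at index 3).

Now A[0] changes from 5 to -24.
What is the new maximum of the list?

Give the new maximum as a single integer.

Old max = 49 (at index 3)
Change: A[0] 5 -> -24
Changed element was NOT the old max.
  New max = max(old_max, new_val) = max(49, -24) = 49

Answer: 49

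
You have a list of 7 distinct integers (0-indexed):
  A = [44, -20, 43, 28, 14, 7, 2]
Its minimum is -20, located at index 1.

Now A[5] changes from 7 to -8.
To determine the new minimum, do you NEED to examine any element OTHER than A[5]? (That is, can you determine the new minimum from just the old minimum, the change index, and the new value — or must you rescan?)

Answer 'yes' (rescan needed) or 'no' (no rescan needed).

Old min = -20 at index 1
Change at index 5: 7 -> -8
Index 5 was NOT the min. New min = min(-20, -8). No rescan of other elements needed.
Needs rescan: no

Answer: no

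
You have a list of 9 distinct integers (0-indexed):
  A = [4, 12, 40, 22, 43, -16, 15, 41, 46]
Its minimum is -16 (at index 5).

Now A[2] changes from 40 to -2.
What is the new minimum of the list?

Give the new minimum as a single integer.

Old min = -16 (at index 5)
Change: A[2] 40 -> -2
Changed element was NOT the old min.
  New min = min(old_min, new_val) = min(-16, -2) = -16

Answer: -16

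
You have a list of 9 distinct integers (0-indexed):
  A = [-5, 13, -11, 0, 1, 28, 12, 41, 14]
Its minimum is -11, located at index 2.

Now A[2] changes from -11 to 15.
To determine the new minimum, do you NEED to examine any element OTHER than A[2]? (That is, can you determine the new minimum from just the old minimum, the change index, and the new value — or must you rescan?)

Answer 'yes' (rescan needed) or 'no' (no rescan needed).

Old min = -11 at index 2
Change at index 2: -11 -> 15
Index 2 WAS the min and new value 15 > old min -11. Must rescan other elements to find the new min.
Needs rescan: yes

Answer: yes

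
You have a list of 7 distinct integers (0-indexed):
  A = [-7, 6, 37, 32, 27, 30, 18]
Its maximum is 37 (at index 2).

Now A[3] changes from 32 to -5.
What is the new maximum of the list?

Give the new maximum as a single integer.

Answer: 37

Derivation:
Old max = 37 (at index 2)
Change: A[3] 32 -> -5
Changed element was NOT the old max.
  New max = max(old_max, new_val) = max(37, -5) = 37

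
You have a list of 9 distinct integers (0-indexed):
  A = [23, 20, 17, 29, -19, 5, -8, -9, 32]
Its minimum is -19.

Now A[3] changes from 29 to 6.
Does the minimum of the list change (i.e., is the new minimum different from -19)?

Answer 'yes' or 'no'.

Old min = -19
Change: A[3] 29 -> 6
Changed element was NOT the min; min changes only if 6 < -19.
New min = -19; changed? no

Answer: no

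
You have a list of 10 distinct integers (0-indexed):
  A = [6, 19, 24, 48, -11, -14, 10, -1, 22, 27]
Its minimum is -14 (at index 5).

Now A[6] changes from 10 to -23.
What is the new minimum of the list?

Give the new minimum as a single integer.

Old min = -14 (at index 5)
Change: A[6] 10 -> -23
Changed element was NOT the old min.
  New min = min(old_min, new_val) = min(-14, -23) = -23

Answer: -23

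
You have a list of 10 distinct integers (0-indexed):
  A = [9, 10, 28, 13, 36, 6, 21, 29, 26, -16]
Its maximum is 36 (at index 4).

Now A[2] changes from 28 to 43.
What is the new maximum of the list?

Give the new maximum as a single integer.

Old max = 36 (at index 4)
Change: A[2] 28 -> 43
Changed element was NOT the old max.
  New max = max(old_max, new_val) = max(36, 43) = 43

Answer: 43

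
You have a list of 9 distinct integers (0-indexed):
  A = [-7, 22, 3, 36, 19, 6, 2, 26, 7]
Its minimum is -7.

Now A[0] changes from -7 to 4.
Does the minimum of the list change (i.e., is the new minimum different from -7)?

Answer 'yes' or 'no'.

Old min = -7
Change: A[0] -7 -> 4
Changed element was the min; new min must be rechecked.
New min = 2; changed? yes

Answer: yes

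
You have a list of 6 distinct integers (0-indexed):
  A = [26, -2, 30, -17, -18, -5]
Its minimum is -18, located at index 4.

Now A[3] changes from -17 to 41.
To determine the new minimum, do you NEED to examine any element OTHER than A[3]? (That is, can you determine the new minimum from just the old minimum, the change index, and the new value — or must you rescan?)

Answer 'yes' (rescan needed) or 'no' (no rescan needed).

Answer: no

Derivation:
Old min = -18 at index 4
Change at index 3: -17 -> 41
Index 3 was NOT the min. New min = min(-18, 41). No rescan of other elements needed.
Needs rescan: no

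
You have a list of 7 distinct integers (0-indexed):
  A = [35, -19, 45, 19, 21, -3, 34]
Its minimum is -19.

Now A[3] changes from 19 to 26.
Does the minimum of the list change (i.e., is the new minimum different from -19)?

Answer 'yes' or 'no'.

Answer: no

Derivation:
Old min = -19
Change: A[3] 19 -> 26
Changed element was NOT the min; min changes only if 26 < -19.
New min = -19; changed? no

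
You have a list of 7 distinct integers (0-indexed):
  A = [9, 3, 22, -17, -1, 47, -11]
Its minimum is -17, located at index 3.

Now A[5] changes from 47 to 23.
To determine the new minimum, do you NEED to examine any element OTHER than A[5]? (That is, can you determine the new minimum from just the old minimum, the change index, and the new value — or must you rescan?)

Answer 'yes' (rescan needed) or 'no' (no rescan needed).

Old min = -17 at index 3
Change at index 5: 47 -> 23
Index 5 was NOT the min. New min = min(-17, 23). No rescan of other elements needed.
Needs rescan: no

Answer: no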